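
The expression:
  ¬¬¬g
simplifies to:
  ¬g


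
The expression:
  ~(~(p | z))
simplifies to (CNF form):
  p | z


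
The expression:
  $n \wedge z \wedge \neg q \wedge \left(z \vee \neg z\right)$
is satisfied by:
  {z: True, n: True, q: False}


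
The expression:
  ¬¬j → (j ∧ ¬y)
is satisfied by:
  {y: False, j: False}
  {j: True, y: False}
  {y: True, j: False}


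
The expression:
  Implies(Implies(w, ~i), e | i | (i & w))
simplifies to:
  e | i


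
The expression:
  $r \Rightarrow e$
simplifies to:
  $e \vee \neg r$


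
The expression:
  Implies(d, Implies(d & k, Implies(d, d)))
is always true.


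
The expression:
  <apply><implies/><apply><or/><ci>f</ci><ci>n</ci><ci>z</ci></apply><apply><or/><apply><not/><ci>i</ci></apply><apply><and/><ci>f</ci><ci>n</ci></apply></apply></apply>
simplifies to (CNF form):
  <apply><and/><apply><or/><ci>f</ci><apply><not/><ci>f</ci></apply><apply><not/><ci>i</ci></apply></apply><apply><or/><ci>f</ci><apply><not/><ci>i</ci></apply><apply><not/><ci>n</ci></apply></apply><apply><or/><ci>f</ci><apply><not/><ci>i</ci></apply><apply><not/><ci>z</ci></apply></apply><apply><or/><ci>n</ci><apply><not/><ci>f</ci></apply><apply><not/><ci>i</ci></apply></apply><apply><or/><ci>n</ci><apply><not/><ci>i</ci></apply><apply><not/><ci>n</ci></apply></apply><apply><or/><ci>n</ci><apply><not/><ci>i</ci></apply><apply><not/><ci>z</ci></apply></apply></apply>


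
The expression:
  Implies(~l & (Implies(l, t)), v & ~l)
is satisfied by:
  {v: True, l: True}
  {v: True, l: False}
  {l: True, v: False}


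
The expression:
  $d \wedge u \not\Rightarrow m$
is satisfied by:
  {u: True, d: True, m: False}


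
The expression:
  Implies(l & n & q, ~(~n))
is always true.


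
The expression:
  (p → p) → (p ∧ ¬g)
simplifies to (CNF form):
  p ∧ ¬g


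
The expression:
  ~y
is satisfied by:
  {y: False}


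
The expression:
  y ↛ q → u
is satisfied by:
  {q: True, u: True, y: False}
  {q: True, u: False, y: False}
  {u: True, q: False, y: False}
  {q: False, u: False, y: False}
  {y: True, q: True, u: True}
  {y: True, q: True, u: False}
  {y: True, u: True, q: False}


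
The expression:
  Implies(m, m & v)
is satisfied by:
  {v: True, m: False}
  {m: False, v: False}
  {m: True, v: True}


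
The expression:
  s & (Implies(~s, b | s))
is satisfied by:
  {s: True}


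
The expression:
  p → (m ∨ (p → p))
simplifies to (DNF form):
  True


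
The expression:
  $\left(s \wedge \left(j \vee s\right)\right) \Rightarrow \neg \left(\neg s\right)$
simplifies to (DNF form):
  $\text{True}$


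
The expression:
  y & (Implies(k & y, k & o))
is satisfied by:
  {o: True, y: True, k: False}
  {y: True, k: False, o: False}
  {o: True, k: True, y: True}


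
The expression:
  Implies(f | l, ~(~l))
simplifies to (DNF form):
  l | ~f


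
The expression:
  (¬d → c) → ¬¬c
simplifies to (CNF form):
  c ∨ ¬d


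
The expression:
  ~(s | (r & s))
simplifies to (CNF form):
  ~s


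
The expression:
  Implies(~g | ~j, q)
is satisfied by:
  {q: True, j: True, g: True}
  {q: True, j: True, g: False}
  {q: True, g: True, j: False}
  {q: True, g: False, j: False}
  {j: True, g: True, q: False}


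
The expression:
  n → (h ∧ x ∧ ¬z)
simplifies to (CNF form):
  (h ∨ ¬n) ∧ (x ∨ ¬n) ∧ (¬n ∨ ¬z)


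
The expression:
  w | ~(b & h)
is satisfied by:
  {w: True, h: False, b: False}
  {h: False, b: False, w: False}
  {b: True, w: True, h: False}
  {b: True, h: False, w: False}
  {w: True, h: True, b: False}
  {h: True, w: False, b: False}
  {b: True, h: True, w: True}


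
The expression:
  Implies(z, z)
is always true.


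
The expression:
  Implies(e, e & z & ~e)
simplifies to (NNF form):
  ~e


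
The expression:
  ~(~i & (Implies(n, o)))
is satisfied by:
  {i: True, n: True, o: False}
  {i: True, n: False, o: False}
  {i: True, o: True, n: True}
  {i: True, o: True, n: False}
  {n: True, o: False, i: False}


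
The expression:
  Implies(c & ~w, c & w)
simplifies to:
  w | ~c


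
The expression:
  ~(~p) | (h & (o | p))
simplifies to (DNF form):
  p | (h & o)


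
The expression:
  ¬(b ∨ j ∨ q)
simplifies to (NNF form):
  ¬b ∧ ¬j ∧ ¬q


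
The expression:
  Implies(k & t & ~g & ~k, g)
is always true.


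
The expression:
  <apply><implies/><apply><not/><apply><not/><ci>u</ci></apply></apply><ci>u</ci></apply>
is always true.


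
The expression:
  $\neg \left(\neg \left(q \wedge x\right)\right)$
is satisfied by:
  {x: True, q: True}


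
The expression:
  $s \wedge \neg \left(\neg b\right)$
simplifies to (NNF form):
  $b \wedge s$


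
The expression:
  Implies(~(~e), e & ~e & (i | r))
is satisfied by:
  {e: False}


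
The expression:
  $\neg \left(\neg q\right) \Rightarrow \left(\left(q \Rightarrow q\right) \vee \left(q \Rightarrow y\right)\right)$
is always true.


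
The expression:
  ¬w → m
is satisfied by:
  {m: True, w: True}
  {m: True, w: False}
  {w: True, m: False}


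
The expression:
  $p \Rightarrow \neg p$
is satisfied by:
  {p: False}


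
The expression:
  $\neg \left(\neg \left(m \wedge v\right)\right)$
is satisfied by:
  {m: True, v: True}


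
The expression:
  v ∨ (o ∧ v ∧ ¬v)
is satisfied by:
  {v: True}


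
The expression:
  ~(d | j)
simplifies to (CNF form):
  ~d & ~j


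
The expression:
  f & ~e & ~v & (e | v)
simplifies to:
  False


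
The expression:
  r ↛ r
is never true.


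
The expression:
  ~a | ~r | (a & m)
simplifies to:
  m | ~a | ~r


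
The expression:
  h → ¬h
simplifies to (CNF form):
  ¬h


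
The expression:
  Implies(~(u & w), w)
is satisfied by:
  {w: True}


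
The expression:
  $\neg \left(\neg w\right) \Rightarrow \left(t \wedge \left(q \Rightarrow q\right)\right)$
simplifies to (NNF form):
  $t \vee \neg w$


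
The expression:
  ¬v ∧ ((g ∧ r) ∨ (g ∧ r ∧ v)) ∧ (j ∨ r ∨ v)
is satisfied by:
  {r: True, g: True, v: False}


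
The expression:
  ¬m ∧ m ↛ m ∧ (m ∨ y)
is never true.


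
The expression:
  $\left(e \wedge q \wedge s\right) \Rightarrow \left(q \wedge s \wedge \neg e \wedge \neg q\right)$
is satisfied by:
  {s: False, e: False, q: False}
  {q: True, s: False, e: False}
  {e: True, s: False, q: False}
  {q: True, e: True, s: False}
  {s: True, q: False, e: False}
  {q: True, s: True, e: False}
  {e: True, s: True, q: False}


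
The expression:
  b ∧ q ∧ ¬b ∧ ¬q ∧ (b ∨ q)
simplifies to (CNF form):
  False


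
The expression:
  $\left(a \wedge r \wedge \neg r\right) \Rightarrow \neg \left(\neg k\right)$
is always true.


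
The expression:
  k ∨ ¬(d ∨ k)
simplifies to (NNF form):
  k ∨ ¬d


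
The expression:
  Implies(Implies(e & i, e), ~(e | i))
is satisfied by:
  {i: False, e: False}


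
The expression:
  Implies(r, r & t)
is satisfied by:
  {t: True, r: False}
  {r: False, t: False}
  {r: True, t: True}


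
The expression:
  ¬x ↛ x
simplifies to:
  True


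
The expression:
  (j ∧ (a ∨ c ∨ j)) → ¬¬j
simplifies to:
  True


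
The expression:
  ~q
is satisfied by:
  {q: False}


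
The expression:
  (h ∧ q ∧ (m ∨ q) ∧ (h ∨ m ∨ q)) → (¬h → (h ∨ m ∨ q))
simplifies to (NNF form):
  True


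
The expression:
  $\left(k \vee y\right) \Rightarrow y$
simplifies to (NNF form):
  $y \vee \neg k$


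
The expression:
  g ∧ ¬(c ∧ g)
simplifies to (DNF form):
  g ∧ ¬c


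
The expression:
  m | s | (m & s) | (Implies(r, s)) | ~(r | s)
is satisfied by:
  {m: True, s: True, r: False}
  {m: True, s: False, r: False}
  {s: True, m: False, r: False}
  {m: False, s: False, r: False}
  {r: True, m: True, s: True}
  {r: True, m: True, s: False}
  {r: True, s: True, m: False}


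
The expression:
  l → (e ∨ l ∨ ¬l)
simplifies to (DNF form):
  True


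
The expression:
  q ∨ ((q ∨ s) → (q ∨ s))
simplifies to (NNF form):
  True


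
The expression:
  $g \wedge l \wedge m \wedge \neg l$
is never true.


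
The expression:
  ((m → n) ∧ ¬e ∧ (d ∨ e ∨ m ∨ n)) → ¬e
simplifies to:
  True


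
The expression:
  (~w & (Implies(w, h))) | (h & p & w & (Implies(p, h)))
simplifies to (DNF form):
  ~w | (h & p)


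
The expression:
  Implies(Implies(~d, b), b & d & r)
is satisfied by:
  {r: True, b: False, d: False}
  {b: False, d: False, r: False}
  {r: True, d: True, b: True}


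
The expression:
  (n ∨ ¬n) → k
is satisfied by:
  {k: True}


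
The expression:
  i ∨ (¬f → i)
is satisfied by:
  {i: True, f: True}
  {i: True, f: False}
  {f: True, i: False}


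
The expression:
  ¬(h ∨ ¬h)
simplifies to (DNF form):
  False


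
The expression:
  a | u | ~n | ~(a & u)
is always true.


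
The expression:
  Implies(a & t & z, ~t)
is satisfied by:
  {t: False, z: False, a: False}
  {a: True, t: False, z: False}
  {z: True, t: False, a: False}
  {a: True, z: True, t: False}
  {t: True, a: False, z: False}
  {a: True, t: True, z: False}
  {z: True, t: True, a: False}


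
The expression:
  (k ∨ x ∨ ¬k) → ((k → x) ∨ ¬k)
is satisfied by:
  {x: True, k: False}
  {k: False, x: False}
  {k: True, x: True}


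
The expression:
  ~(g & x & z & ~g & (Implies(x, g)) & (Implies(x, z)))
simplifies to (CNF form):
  True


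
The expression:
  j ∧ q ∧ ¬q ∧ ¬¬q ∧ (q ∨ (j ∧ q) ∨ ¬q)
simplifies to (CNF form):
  False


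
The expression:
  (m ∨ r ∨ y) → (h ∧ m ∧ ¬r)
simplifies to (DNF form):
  (h ∧ m ∧ ¬r) ∨ (h ∧ ¬r ∧ ¬y) ∨ (m ∧ ¬m ∧ ¬r) ∨ (¬m ∧ ¬r ∧ ¬y)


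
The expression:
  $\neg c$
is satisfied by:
  {c: False}


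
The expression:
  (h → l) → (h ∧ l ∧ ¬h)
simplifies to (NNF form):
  h ∧ ¬l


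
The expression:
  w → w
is always true.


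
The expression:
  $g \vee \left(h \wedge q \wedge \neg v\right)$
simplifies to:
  $g \vee \left(h \wedge q \wedge \neg v\right)$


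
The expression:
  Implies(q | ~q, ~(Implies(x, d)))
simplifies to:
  x & ~d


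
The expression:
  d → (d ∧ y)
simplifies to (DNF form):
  y ∨ ¬d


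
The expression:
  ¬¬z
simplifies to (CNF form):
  z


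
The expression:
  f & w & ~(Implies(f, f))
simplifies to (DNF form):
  False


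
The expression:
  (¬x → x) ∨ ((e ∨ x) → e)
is always true.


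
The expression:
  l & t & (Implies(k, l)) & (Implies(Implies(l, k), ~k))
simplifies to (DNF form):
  l & t & ~k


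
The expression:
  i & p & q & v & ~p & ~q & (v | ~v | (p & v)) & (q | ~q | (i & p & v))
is never true.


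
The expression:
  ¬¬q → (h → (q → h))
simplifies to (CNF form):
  True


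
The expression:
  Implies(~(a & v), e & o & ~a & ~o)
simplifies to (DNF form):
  a & v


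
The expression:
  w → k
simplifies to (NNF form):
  k ∨ ¬w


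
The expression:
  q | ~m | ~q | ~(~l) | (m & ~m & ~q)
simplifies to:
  True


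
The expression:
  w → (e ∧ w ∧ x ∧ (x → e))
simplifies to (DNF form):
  (e ∧ x) ∨ ¬w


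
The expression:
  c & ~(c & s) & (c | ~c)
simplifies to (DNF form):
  c & ~s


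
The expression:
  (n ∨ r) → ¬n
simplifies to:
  ¬n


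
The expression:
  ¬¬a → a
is always true.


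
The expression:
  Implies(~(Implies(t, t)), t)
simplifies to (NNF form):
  True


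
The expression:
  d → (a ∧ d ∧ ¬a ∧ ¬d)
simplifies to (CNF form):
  ¬d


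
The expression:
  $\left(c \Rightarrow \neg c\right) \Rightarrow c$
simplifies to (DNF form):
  $c$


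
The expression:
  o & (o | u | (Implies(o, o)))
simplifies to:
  o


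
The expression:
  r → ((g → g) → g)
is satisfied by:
  {g: True, r: False}
  {r: False, g: False}
  {r: True, g: True}


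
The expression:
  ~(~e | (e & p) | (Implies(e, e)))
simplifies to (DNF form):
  False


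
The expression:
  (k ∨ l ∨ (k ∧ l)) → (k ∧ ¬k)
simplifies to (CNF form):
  ¬k ∧ ¬l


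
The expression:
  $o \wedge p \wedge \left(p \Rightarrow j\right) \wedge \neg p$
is never true.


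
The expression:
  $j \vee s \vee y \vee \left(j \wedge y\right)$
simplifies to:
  $j \vee s \vee y$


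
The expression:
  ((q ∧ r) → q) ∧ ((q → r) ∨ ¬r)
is always true.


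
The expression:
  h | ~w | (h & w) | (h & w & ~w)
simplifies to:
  h | ~w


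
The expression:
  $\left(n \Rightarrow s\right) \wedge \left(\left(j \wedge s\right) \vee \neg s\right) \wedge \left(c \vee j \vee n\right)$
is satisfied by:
  {j: True, c: True, s: False, n: False}
  {j: True, c: False, s: False, n: False}
  {s: True, j: True, c: True, n: False}
  {s: True, j: True, c: False, n: False}
  {n: True, s: True, j: True, c: True}
  {n: True, s: True, j: True, c: False}
  {c: True, n: False, j: False, s: False}


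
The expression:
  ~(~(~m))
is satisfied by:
  {m: False}


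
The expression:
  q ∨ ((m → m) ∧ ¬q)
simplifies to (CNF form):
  True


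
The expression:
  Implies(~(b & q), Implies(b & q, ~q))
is always true.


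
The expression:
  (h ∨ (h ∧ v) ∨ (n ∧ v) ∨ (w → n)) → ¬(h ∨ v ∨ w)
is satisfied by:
  {v: False, h: False, w: False, n: False}
  {n: True, v: False, h: False, w: False}
  {w: True, v: False, h: False, n: False}
  {w: True, v: True, h: False, n: False}


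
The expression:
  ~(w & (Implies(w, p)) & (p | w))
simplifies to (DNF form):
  ~p | ~w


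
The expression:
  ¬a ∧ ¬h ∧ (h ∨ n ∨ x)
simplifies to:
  ¬a ∧ ¬h ∧ (n ∨ x)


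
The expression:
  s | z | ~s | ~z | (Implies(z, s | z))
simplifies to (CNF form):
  True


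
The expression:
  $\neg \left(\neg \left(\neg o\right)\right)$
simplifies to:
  $\neg o$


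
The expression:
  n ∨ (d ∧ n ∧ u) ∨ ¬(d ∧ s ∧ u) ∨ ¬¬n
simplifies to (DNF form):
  n ∨ ¬d ∨ ¬s ∨ ¬u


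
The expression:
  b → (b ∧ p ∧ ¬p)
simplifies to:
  ¬b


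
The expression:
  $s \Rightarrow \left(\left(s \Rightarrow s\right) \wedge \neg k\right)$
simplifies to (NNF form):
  $\neg k \vee \neg s$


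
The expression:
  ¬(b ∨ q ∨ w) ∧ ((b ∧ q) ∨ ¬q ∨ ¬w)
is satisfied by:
  {q: False, w: False, b: False}


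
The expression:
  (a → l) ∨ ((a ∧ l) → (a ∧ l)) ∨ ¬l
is always true.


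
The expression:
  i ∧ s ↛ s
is never true.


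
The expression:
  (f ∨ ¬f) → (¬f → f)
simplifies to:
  f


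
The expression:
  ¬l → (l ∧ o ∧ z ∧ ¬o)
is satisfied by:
  {l: True}


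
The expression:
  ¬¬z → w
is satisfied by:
  {w: True, z: False}
  {z: False, w: False}
  {z: True, w: True}


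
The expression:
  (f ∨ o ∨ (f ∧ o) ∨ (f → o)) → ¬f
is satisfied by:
  {f: False}


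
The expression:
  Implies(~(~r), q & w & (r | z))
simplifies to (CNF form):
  (q | ~r) & (w | ~r)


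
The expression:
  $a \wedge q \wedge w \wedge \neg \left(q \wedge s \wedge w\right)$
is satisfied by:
  {a: True, w: True, q: True, s: False}


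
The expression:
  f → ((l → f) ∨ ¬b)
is always true.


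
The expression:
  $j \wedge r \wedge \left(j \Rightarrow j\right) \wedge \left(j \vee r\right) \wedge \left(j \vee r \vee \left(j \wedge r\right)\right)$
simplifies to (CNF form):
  $j \wedge r$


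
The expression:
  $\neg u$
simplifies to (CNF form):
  $\neg u$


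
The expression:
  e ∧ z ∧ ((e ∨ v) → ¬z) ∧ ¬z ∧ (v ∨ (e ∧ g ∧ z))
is never true.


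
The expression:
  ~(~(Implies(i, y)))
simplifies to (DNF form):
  y | ~i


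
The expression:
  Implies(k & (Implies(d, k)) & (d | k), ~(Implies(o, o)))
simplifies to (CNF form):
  ~k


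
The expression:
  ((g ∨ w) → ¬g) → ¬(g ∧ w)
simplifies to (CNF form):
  True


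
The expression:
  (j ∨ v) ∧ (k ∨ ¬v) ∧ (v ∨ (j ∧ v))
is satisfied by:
  {k: True, v: True}


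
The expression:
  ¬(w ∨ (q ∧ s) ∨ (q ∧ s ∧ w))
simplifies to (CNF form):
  ¬w ∧ (¬q ∨ ¬s)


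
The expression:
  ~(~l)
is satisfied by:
  {l: True}


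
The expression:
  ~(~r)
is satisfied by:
  {r: True}


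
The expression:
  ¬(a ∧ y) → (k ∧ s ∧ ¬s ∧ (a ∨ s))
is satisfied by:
  {a: True, y: True}


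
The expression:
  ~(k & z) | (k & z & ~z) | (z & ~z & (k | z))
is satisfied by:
  {k: False, z: False}
  {z: True, k: False}
  {k: True, z: False}


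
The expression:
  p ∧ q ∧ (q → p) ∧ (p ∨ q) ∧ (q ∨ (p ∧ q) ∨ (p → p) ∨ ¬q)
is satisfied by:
  {p: True, q: True}


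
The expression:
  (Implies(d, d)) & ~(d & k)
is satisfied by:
  {k: False, d: False}
  {d: True, k: False}
  {k: True, d: False}


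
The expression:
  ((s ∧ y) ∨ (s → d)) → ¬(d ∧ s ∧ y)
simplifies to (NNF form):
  ¬d ∨ ¬s ∨ ¬y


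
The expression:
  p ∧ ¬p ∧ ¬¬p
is never true.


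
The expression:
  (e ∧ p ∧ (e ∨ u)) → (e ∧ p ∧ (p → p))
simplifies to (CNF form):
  True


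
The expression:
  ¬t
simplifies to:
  ¬t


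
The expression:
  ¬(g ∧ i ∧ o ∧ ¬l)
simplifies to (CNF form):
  l ∨ ¬g ∨ ¬i ∨ ¬o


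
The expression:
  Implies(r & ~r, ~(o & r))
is always true.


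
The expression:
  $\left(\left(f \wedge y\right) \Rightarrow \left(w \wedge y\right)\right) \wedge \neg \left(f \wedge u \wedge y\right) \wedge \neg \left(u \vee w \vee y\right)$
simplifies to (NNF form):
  $\neg u \wedge \neg w \wedge \neg y$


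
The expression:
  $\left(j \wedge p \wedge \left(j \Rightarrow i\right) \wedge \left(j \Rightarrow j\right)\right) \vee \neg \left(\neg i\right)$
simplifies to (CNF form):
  $i$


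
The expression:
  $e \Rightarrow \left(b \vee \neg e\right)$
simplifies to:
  $b \vee \neg e$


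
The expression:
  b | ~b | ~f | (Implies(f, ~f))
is always true.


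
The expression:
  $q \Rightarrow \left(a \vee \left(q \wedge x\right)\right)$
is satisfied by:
  {a: True, x: True, q: False}
  {a: True, q: False, x: False}
  {x: True, q: False, a: False}
  {x: False, q: False, a: False}
  {a: True, x: True, q: True}
  {a: True, q: True, x: False}
  {x: True, q: True, a: False}


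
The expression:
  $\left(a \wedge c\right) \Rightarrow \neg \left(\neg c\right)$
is always true.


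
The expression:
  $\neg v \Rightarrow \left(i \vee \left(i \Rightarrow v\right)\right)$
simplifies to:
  $\text{True}$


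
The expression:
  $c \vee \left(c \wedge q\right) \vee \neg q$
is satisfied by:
  {c: True, q: False}
  {q: False, c: False}
  {q: True, c: True}


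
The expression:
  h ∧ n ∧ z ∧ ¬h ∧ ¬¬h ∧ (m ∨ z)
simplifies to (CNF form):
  False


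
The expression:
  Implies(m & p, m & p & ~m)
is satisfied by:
  {p: False, m: False}
  {m: True, p: False}
  {p: True, m: False}


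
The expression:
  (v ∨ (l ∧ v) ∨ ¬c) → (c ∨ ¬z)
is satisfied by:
  {c: True, z: False}
  {z: False, c: False}
  {z: True, c: True}


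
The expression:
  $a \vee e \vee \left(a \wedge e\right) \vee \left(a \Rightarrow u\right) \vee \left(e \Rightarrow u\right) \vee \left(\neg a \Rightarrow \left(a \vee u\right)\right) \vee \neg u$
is always true.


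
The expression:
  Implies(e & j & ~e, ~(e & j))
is always true.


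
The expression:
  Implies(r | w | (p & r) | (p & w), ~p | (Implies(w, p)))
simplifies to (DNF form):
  True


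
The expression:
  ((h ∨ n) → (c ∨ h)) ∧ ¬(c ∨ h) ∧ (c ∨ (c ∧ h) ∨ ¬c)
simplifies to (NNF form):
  ¬c ∧ ¬h ∧ ¬n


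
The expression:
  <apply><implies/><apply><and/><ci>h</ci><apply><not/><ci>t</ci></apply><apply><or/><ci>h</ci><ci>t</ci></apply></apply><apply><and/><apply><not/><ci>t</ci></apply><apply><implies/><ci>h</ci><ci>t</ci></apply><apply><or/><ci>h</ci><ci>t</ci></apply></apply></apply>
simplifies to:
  <apply><or/><ci>t</ci><apply><not/><ci>h</ci></apply></apply>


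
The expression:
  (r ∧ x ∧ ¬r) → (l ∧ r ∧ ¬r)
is always true.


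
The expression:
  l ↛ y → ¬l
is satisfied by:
  {y: True, l: False}
  {l: False, y: False}
  {l: True, y: True}


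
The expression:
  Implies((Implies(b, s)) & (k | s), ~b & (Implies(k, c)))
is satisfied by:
  {c: True, b: False, s: False, k: False}
  {c: False, b: False, s: False, k: False}
  {c: True, k: True, b: False, s: False}
  {c: True, s: True, k: False, b: False}
  {s: True, k: False, b: False, c: False}
  {c: True, k: True, s: True, b: False}
  {c: True, b: True, k: False, s: False}
  {b: True, k: False, s: False, c: False}
  {c: True, k: True, b: True, s: False}
  {k: True, b: True, c: False, s: False}


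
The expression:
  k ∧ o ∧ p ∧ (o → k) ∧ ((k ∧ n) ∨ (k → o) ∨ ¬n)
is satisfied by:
  {p: True, o: True, k: True}


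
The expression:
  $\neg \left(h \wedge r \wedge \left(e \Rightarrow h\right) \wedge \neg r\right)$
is always true.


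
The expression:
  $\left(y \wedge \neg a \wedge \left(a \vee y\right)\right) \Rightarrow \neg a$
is always true.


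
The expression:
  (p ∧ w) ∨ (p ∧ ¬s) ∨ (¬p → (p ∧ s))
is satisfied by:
  {p: True}


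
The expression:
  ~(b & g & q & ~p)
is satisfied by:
  {p: True, g: False, q: False, b: False}
  {b: False, g: False, p: False, q: False}
  {b: True, p: True, g: False, q: False}
  {b: True, g: False, p: False, q: False}
  {q: True, p: True, b: False, g: False}
  {q: True, b: False, g: False, p: False}
  {q: True, b: True, p: True, g: False}
  {q: True, b: True, g: False, p: False}
  {p: True, g: True, q: False, b: False}
  {g: True, q: False, p: False, b: False}
  {b: True, g: True, p: True, q: False}
  {b: True, g: True, q: False, p: False}
  {p: True, g: True, q: True, b: False}
  {g: True, q: True, b: False, p: False}
  {b: True, g: True, q: True, p: True}


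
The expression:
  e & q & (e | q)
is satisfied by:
  {e: True, q: True}


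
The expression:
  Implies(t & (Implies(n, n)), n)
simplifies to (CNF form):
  n | ~t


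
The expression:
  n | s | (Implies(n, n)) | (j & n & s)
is always true.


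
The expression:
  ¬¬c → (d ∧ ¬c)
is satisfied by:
  {c: False}


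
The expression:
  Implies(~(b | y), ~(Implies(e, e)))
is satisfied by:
  {y: True, b: True}
  {y: True, b: False}
  {b: True, y: False}


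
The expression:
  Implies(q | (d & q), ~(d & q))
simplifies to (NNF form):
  ~d | ~q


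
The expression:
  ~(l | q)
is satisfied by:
  {q: False, l: False}


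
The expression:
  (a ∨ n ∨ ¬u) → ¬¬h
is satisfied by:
  {u: True, h: True, n: False, a: False}
  {h: True, n: False, a: False, u: False}
  {u: True, h: True, a: True, n: False}
  {h: True, a: True, n: False, u: False}
  {h: True, u: True, n: True, a: False}
  {h: True, n: True, a: False, u: False}
  {u: True, h: True, a: True, n: True}
  {h: True, a: True, n: True, u: False}
  {u: True, n: False, a: False, h: False}


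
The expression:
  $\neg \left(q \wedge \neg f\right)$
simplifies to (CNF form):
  $f \vee \neg q$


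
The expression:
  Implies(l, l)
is always true.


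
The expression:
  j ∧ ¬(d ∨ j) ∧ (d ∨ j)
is never true.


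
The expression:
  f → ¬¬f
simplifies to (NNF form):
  True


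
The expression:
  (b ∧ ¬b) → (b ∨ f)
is always true.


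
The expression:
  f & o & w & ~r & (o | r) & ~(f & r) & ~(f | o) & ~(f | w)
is never true.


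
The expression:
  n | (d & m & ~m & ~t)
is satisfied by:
  {n: True}


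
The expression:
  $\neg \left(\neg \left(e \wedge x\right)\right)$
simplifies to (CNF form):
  $e \wedge x$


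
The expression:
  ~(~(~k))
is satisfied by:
  {k: False}


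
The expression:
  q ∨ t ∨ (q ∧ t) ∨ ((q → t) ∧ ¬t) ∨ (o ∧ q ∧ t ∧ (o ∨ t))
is always true.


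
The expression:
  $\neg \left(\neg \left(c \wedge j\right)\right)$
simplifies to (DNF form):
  $c \wedge j$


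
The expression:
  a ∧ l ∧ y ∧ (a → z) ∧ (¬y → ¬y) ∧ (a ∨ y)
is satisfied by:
  {a: True, z: True, y: True, l: True}


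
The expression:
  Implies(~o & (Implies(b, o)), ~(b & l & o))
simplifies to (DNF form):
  True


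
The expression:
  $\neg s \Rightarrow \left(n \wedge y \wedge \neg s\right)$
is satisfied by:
  {y: True, s: True, n: True}
  {y: True, s: True, n: False}
  {s: True, n: True, y: False}
  {s: True, n: False, y: False}
  {y: True, n: True, s: False}


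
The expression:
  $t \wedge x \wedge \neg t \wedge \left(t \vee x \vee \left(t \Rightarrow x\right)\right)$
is never true.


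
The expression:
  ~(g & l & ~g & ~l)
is always true.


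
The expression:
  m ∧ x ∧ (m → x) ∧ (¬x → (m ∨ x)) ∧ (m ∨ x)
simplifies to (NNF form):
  m ∧ x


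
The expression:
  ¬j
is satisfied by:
  {j: False}


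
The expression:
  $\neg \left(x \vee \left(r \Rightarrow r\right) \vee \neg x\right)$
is never true.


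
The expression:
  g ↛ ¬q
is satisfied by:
  {g: True, q: True}


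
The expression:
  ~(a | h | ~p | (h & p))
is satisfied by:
  {p: True, h: False, a: False}


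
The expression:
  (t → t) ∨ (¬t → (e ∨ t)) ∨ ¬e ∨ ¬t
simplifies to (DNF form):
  True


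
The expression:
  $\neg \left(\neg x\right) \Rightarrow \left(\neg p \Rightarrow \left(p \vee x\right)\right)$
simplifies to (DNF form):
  $\text{True}$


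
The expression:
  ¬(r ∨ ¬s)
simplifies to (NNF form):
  s ∧ ¬r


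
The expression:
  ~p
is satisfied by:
  {p: False}


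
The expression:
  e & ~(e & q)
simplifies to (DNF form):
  e & ~q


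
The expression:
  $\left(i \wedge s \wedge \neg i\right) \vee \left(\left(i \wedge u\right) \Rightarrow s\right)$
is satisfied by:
  {s: True, u: False, i: False}
  {u: False, i: False, s: False}
  {i: True, s: True, u: False}
  {i: True, u: False, s: False}
  {s: True, u: True, i: False}
  {u: True, s: False, i: False}
  {i: True, u: True, s: True}


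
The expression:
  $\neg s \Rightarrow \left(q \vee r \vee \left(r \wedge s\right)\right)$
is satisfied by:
  {r: True, q: True, s: True}
  {r: True, q: True, s: False}
  {r: True, s: True, q: False}
  {r: True, s: False, q: False}
  {q: True, s: True, r: False}
  {q: True, s: False, r: False}
  {s: True, q: False, r: False}


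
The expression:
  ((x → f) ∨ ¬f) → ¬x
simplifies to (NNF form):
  ¬x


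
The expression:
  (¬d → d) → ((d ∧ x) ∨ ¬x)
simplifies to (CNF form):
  True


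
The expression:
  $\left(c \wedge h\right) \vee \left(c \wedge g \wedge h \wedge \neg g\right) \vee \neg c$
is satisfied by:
  {h: True, c: False}
  {c: False, h: False}
  {c: True, h: True}


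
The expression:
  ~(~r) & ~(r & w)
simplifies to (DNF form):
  r & ~w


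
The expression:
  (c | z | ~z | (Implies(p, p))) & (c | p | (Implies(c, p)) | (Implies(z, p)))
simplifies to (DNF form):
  True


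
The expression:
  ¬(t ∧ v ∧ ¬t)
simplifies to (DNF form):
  True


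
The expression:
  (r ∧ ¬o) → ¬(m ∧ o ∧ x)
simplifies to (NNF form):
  True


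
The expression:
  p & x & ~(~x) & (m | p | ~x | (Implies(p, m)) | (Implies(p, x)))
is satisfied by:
  {p: True, x: True}


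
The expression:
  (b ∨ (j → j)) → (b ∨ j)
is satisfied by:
  {b: True, j: True}
  {b: True, j: False}
  {j: True, b: False}


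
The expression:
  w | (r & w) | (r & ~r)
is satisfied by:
  {w: True}


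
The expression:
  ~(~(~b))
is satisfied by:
  {b: False}


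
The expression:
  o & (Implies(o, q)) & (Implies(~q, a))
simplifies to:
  o & q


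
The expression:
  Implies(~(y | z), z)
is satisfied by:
  {y: True, z: True}
  {y: True, z: False}
  {z: True, y: False}


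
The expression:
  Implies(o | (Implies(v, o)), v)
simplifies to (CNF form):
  v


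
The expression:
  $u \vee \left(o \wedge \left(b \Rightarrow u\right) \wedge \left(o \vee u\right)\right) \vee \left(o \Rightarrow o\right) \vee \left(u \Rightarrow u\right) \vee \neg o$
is always true.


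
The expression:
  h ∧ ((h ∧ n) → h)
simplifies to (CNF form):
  h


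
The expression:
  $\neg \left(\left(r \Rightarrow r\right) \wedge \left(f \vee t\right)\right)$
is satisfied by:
  {t: False, f: False}


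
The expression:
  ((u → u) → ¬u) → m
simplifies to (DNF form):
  m ∨ u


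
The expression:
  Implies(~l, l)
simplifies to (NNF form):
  l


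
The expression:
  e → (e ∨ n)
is always true.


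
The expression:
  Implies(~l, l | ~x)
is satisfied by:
  {l: True, x: False}
  {x: False, l: False}
  {x: True, l: True}


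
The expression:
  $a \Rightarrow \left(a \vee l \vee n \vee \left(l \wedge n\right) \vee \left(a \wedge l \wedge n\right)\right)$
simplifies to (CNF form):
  $\text{True}$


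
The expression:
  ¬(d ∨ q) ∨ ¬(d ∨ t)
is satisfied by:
  {d: False, t: False, q: False}
  {q: True, d: False, t: False}
  {t: True, d: False, q: False}


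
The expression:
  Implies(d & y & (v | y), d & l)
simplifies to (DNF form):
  l | ~d | ~y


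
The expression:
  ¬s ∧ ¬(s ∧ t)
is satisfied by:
  {s: False}


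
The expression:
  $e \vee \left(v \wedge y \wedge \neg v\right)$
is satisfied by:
  {e: True}


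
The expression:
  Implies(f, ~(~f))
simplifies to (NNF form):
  True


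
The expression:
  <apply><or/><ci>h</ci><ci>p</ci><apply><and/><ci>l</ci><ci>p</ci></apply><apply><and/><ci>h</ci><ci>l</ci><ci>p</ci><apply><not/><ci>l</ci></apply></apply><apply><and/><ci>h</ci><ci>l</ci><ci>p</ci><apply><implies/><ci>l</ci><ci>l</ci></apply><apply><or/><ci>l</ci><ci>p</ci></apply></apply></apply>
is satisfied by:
  {p: True, h: True}
  {p: True, h: False}
  {h: True, p: False}


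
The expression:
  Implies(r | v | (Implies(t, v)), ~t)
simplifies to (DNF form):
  ~t | (~r & ~v)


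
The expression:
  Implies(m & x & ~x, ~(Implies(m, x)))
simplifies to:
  True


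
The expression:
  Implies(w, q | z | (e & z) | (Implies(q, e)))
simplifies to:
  True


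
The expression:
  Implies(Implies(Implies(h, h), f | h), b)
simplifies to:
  b | (~f & ~h)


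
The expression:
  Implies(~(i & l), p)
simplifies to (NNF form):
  p | (i & l)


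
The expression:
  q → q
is always true.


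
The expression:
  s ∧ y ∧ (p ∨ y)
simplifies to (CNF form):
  s ∧ y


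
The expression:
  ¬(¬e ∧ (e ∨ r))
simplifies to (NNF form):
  e ∨ ¬r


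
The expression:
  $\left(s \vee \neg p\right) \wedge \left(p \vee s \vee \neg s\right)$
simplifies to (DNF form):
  $s \vee \neg p$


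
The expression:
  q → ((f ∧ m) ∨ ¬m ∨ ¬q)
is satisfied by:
  {f: True, m: False, q: False}
  {f: False, m: False, q: False}
  {q: True, f: True, m: False}
  {q: True, f: False, m: False}
  {m: True, f: True, q: False}
  {m: True, f: False, q: False}
  {m: True, q: True, f: True}


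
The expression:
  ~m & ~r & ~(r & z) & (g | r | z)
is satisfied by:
  {z: True, g: True, r: False, m: False}
  {z: True, r: False, g: False, m: False}
  {g: True, z: False, r: False, m: False}


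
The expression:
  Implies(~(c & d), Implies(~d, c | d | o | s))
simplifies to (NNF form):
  c | d | o | s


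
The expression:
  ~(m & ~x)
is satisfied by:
  {x: True, m: False}
  {m: False, x: False}
  {m: True, x: True}


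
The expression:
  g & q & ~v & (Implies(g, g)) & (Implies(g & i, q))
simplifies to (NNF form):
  g & q & ~v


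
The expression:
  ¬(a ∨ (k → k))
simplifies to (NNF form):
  False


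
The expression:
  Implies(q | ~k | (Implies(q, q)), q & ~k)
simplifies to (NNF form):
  q & ~k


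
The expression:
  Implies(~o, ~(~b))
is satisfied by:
  {b: True, o: True}
  {b: True, o: False}
  {o: True, b: False}


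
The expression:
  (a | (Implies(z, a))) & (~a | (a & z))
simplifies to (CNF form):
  (a | ~a) & (a | ~z) & (z | ~a) & (z | ~z)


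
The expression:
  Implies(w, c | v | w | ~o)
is always true.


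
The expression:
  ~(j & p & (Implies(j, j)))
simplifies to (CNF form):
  ~j | ~p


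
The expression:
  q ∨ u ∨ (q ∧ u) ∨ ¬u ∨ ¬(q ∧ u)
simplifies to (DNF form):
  True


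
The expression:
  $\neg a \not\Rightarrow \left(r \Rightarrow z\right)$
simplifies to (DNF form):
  $r \wedge \neg a \wedge \neg z$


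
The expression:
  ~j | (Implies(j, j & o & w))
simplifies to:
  ~j | (o & w)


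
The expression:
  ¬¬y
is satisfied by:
  {y: True}


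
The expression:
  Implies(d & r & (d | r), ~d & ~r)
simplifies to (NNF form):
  ~d | ~r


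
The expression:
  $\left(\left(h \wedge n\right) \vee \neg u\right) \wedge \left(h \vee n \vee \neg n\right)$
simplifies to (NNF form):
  $\left(h \wedge n\right) \vee \neg u$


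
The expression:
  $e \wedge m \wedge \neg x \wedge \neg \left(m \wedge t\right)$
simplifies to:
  $e \wedge m \wedge \neg t \wedge \neg x$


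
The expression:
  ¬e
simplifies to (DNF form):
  ¬e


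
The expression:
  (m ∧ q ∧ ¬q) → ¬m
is always true.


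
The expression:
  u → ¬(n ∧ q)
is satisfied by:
  {u: False, q: False, n: False}
  {n: True, u: False, q: False}
  {q: True, u: False, n: False}
  {n: True, q: True, u: False}
  {u: True, n: False, q: False}
  {n: True, u: True, q: False}
  {q: True, u: True, n: False}


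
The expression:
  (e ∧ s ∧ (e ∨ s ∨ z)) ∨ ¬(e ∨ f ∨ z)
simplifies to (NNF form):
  (e ∨ ¬f) ∧ (e ∨ ¬z) ∧ (s ∨ ¬e)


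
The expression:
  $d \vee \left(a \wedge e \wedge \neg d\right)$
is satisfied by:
  {a: True, d: True, e: True}
  {a: True, d: True, e: False}
  {d: True, e: True, a: False}
  {d: True, e: False, a: False}
  {a: True, e: True, d: False}


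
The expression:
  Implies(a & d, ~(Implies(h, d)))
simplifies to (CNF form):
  ~a | ~d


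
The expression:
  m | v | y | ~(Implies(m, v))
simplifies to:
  m | v | y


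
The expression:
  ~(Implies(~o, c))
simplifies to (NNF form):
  ~c & ~o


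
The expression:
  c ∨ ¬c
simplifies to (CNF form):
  True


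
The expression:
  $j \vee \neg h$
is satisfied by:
  {j: True, h: False}
  {h: False, j: False}
  {h: True, j: True}


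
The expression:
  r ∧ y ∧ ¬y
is never true.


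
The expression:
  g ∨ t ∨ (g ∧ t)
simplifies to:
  g ∨ t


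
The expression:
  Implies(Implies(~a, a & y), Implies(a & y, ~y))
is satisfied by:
  {y: False, a: False}
  {a: True, y: False}
  {y: True, a: False}


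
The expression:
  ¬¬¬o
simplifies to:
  ¬o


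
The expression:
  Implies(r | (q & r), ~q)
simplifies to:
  ~q | ~r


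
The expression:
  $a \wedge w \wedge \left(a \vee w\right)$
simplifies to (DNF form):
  $a \wedge w$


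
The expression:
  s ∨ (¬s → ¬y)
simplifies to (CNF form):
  s ∨ ¬y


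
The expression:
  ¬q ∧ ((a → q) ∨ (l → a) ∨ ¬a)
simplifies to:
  ¬q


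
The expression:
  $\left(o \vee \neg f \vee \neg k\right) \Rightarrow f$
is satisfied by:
  {f: True}


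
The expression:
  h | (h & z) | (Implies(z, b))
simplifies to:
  b | h | ~z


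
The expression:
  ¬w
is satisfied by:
  {w: False}


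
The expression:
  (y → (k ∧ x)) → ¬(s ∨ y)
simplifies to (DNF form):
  (y ∧ ¬k) ∨ (y ∧ ¬x) ∨ (¬s ∧ ¬y)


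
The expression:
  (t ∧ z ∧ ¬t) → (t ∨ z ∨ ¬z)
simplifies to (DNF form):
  True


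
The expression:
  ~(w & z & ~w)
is always true.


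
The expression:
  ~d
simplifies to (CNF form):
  ~d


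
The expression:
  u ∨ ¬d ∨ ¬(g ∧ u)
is always true.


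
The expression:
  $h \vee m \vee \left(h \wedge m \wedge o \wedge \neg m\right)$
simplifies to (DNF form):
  $h \vee m$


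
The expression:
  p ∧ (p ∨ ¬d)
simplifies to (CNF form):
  p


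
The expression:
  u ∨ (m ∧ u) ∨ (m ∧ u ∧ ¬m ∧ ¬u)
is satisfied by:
  {u: True}


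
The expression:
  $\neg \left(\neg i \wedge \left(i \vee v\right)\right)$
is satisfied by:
  {i: True, v: False}
  {v: False, i: False}
  {v: True, i: True}


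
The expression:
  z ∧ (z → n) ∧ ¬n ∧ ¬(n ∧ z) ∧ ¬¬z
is never true.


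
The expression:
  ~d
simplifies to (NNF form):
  ~d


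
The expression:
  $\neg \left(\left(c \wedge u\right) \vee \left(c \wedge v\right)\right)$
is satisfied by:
  {u: False, c: False, v: False}
  {v: True, u: False, c: False}
  {u: True, v: False, c: False}
  {v: True, u: True, c: False}
  {c: True, v: False, u: False}


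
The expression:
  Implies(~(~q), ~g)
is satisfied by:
  {g: False, q: False}
  {q: True, g: False}
  {g: True, q: False}


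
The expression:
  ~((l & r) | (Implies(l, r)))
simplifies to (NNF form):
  l & ~r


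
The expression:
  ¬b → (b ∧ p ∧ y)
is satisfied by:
  {b: True}


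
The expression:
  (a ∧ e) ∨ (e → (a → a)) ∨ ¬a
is always true.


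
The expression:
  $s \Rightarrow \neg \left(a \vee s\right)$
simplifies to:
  $\neg s$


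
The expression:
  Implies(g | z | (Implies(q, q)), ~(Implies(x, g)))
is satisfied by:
  {x: True, g: False}


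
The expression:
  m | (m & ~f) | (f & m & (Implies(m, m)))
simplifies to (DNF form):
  m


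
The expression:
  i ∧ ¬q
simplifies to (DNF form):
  i ∧ ¬q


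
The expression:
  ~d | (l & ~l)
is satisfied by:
  {d: False}


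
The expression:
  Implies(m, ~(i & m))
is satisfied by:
  {m: False, i: False}
  {i: True, m: False}
  {m: True, i: False}


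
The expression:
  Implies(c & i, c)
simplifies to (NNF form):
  True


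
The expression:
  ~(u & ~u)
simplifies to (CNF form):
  True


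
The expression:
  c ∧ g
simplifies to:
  c ∧ g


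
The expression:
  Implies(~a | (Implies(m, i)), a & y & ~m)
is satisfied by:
  {y: True, a: True, m: False, i: False}
  {i: True, y: True, a: True, m: False}
  {m: True, y: True, a: True, i: False}
  {m: True, a: True, y: False, i: False}


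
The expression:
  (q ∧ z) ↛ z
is never true.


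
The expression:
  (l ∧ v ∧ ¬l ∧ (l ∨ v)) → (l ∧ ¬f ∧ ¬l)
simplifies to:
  True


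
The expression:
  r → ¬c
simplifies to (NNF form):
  ¬c ∨ ¬r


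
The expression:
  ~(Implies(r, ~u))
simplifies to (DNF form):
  r & u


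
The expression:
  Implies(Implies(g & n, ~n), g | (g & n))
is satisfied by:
  {g: True}
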